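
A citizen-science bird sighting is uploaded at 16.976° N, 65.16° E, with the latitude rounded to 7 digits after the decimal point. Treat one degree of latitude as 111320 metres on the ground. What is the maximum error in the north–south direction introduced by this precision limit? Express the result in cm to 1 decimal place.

0.6 cm

Rounding to 7 decimal places leaves the latitude within ±5e-08° of the true value.
So the N–S error is at most 5e-08 × 111320 = 0.005566 m.
That is 0.005566 m = 0.5566 cm.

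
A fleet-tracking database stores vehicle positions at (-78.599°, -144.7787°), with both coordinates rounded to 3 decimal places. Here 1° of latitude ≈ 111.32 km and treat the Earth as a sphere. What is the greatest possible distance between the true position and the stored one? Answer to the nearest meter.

Rounding to 3 decimal places leaves each coordinate within ±0.0005° of the true value.
North–south component: 0.0005° × 111320 = 55.66 m.
Longitude error → 0.0005 × 111320 × cos 78.599° = 0.0005 × 111320 × 0.1977 ≈ 11.0026 m.
Combining orthogonally: (55.66² + 11.0026²)^½ ≈ 56.737 m.

57 meters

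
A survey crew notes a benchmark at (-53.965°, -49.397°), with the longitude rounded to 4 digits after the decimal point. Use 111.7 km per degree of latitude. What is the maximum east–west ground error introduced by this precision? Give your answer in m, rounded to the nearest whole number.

Rounding to 4 decimal places leaves the longitude within ±5e-05° of the true value.
Parallels shrink by cos φ, so at 53.965° a degree of longitude is 111700 × 0.5883 ≈ 65710.8 m.
So at most 5e-05° × 65710.8 ≈ 3.28554 m east–west.

3 m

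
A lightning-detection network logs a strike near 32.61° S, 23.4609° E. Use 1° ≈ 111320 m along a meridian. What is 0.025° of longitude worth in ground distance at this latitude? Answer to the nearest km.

At 32.61° a degree of longitude is 111320 × cos 32.61° ≈ 93771.3 m, so 0.025° corresponds to 2344.28 m.
That is 2344.28 m = 2.3443 km.

2 km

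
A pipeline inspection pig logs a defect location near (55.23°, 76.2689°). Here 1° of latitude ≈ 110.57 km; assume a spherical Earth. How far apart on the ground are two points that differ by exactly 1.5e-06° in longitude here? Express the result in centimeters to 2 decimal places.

One degree of longitude here spans 110570 × cos 55.23° = 110570 × 0.5703 ≈ 63056.3 m; 1.5e-06° of that is 0.0945844 m.
That is 0.0945844 m = 9.4584 cm.

9.46 centimeters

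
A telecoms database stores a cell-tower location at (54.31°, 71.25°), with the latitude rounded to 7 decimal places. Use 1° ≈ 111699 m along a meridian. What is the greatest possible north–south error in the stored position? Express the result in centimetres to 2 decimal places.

0.56 centimetres

Rounding to 7 decimal places leaves the latitude within ±5e-08° of the true value.
So the N–S error is at most 5e-08 × 111699 = 0.00558495 m.
That is 0.00558495 m = 0.55849 cm.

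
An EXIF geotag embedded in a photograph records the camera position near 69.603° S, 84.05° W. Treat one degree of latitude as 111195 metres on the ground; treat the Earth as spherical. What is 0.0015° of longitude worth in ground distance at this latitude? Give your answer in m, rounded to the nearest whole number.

58 m

One degree of longitude here spans 111195 × cos 69.603° = 111195 × 0.3485 ≈ 38754 m; 0.0015° of that is 58.131 m.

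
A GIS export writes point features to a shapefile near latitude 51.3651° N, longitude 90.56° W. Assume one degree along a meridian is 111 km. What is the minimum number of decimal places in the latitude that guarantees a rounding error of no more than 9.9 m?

4 decimal places

One degree of latitude covers 111000 m.
With N decimal places the half-ulp bound is 0.5·10⁻ᴺ°, or 0.5·10⁻ᴺ × 111000 m on the ground.
Need 0.5 × 111000 × 10⁻ᴺ ≤ 9.9 → 10⁻ᴺ ≤ 1.784e-04, so N ≥ 3.75.
At 3 places the error can reach 55.5 m, but 4 places keeps it to 5.55 m.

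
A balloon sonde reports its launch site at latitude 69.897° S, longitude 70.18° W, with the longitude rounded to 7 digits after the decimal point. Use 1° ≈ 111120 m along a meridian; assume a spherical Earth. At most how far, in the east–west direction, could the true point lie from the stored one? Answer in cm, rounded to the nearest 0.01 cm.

0.19 cm

Rounding to 7 decimal places leaves the longitude within ±5e-08° of the true value.
Parallels shrink by cos φ, so at 69.897° a degree of longitude is 111120 × 0.3437 ≈ 38192.9 m.
Maximum E–W displacement: 5e-08 × 38192.9 = 0.00190965 m.
That is 0.00190965 m = 0.19096 cm.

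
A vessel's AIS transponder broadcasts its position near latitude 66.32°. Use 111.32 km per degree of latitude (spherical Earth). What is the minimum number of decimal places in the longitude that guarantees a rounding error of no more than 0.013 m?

7

At 66.32° one degree of longitude covers 111320 × cos 66.32° ≈ 111320 × 0.4016 ≈ 44709.2 m.
Rounding to N decimal places gives at most 0.5 × 10⁻ᴺ degrees of error, i.e. 0.5 × 10⁻ᴺ × 44709.2 m.
Need 0.5 × 44709.2 × 10⁻ᴺ ≤ 0.013 → 10⁻ᴺ ≤ 5.815e-07, so N ≥ 6.24.
At 6 places the error can reach 0.0224 m, but 7 places keeps it to 0.00224 m.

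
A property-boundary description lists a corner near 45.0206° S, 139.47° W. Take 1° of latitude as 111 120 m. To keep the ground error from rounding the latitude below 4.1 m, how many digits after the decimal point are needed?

One degree of latitude covers 111120 m.
N decimal places → at most half a unit in the last place, 0.5 × 10⁻ᴺ° = 111120/2 × 10⁻ᴺ m.
Setting 55560 × 10⁻ᴺ ≤ 4.1 gives 10ᴺ ≥ 1.355e+04, i.e. N ≥ 4.13.
At 4 places the error can reach 5.56 m, but 5 places keeps it to 0.556 m.

5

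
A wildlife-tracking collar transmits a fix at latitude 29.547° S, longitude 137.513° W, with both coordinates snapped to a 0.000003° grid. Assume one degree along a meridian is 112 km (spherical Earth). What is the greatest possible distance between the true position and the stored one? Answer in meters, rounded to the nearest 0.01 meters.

0.22 meters

With a 0.000003° grid the true value lies within half a step, ±0.000003°/2 = ±1.5e-06°, of the stored one.
N–S: 1.5e-06° × 112000 m/° = 0.168 m.
Longitude error → 1.5e-06 × 112000 × cos 29.547° = 1.5e-06 × 112000 × 0.8700 ≈ 0.146152 m.
The two errors are perpendicular, so the maximum displacement is √(0.168² + 0.146152²) ≈ 0.222675 m.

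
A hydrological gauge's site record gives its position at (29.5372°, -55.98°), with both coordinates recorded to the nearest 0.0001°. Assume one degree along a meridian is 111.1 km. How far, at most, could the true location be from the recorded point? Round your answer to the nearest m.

7 m

Rounding to 4 decimal places leaves each coordinate within ±5e-05° of the true value.
Latitude error → 5e-05 × 111100 = 5.555 m along the meridian.
East–west component at 29.5372°: 5e-05° × 111100 × cos 29.5372° ≈ 5e-05 × 96661 ≈ 4.83305 m.
The two errors are perpendicular, so the maximum displacement is √(5.555² + 4.83305²) ≈ 7.36318 m.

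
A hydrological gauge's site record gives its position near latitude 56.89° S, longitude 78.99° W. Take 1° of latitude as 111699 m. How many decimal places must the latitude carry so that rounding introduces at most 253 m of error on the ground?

One degree of latitude covers 111699 m.
Rounding to N decimal places gives at most 0.5 × 10⁻ᴺ degrees of error, i.e. 0.5 × 10⁻ᴺ × 111699 m.
Setting 55849.5 × 10⁻ᴺ ≤ 253 gives 10ᴺ ≥ 220.7, i.e. N ≥ 2.34.
So 3 decimal places suffice (55.8 m); 2 would allow up to 558 m.

3 decimal places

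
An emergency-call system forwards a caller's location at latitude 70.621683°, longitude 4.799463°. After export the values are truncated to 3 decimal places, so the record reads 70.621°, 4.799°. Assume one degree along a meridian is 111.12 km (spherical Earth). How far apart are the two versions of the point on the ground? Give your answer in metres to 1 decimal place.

The latitude changed by +0.000683° and the longitude by +0.000463°.
N–S: 0.000683° × 111120 m/° = 75.895 m.
E–W at 70.621°: 0.000463° × 111120 × cos 70.621° = 0.000463 × 111120 × 0.3318 ≈ 17.0714 m.
Hypotenuse of the two orthogonal shifts: √(75.895² + 17.0714²) = 77.7912 m.

77.8 metres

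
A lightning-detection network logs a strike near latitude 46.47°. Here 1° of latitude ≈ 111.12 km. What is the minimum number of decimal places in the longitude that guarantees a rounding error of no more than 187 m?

3 decimal places

At 46.47° one degree of longitude covers 111120 × cos 46.47° ≈ 111120 × 0.6887 ≈ 76532.2 m.
With N decimal places the half-ulp bound is 0.5·10⁻ᴺ°, or 0.5·10⁻ᴺ × 76532.2 m on the ground.
Need 0.5 × 76532.2 × 10⁻ᴺ ≤ 187 → 10⁻ᴺ ≤ 4.887e-03, so N ≥ 2.31.
N = 2 would give 383 m (too coarse); N = 3 gives 38.3 m ≤ 187 m.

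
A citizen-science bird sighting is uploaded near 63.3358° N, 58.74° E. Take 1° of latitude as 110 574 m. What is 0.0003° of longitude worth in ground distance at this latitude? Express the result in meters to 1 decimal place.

One degree of longitude here spans 110574 × cos 63.3358° = 110574 × 0.4488 ≈ 49621.3 m; 0.0003° of that is 14.8864 m.

14.9 meters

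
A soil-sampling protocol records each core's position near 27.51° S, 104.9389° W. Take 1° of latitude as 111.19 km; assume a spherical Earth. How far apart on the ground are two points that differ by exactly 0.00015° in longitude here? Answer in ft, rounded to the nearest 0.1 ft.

48.5 ft

0.00015° of longitude at 27.51° is 0.00015 × 111190 × cos 27.51° ≈ 0.00015 × 98617.8 = 14.7927 m.
In feet: 14.7927 m ÷ 0.3048 ≈ 48.532 ft.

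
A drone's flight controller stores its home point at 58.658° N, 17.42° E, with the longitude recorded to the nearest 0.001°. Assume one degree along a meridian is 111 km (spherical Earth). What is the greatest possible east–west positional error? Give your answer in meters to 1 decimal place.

28.9 meters

Rounding to 3 decimal places leaves the longitude within ±0.0005° of the true value.
Parallels shrink by cos φ, so at 58.658° a degree of longitude is 111000 × 0.5201 ≈ 57736.1 m.
So at most 0.0005° × 57736.1 ≈ 28.8681 m east–west.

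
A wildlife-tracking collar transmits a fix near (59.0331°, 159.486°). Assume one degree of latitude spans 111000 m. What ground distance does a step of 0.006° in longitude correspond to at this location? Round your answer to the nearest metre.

At 59.0331° a degree of longitude is 111000 × cos 59.0331° ≈ 57114.3 m, so 0.006° corresponds to 342.686 m.

343 metres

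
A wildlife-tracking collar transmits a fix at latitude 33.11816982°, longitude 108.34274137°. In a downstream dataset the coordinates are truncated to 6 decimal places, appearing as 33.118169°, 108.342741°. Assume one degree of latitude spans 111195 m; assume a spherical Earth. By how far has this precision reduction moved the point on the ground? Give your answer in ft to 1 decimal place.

0.3 ft

The latitude changed by +0.00000082° and the longitude by +0.00000037°.
North–south shift: 0.00000082 × 111195 = 0.0911799 m.
E–W at 33.1182°: 0.00000037° × 111195 × cos 33.1182° = 0.00000037 × 111195 × 0.8375 ≈ 0.0344584 m.
Combined displacement = (0.0911799² + 0.0344584²)^½ ≈ 0.0974739 m.
In feet: 0.0974739 m ÷ 0.3048 ≈ 0.3198 ft.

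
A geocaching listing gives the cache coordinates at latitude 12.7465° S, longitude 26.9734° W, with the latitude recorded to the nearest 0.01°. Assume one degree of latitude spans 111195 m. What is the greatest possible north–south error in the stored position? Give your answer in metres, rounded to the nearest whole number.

556 metres

Rounding to 2 decimal places leaves the latitude within ±0.005° of the true value.
North–south distance: 0.005° × 111195 m/° = 555.975 m.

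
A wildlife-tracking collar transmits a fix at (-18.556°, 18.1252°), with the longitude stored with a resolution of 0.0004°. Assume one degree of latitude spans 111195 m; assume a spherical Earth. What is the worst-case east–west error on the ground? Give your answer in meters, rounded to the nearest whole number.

With a 0.0004° grid the true value lies within half a step, ±0.0004°/2 = ±0.0002°, of the stored one.
At latitude 18.556° a degree of longitude spans 111195 m × cos 18.556° = 111195 × 0.9480 ≈ 105414 m.
So at most 0.0002° × 105414 ≈ 21.0829 m east–west.

21 meters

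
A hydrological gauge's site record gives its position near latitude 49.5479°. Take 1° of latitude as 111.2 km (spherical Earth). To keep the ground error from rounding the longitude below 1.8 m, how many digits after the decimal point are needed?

5 decimal places

At 49.5479° one degree of longitude covers 111200 × cos 49.5479° ≈ 111200 × 0.6488 ≈ 72147.9 m.
N decimal places → at most half a unit in the last place, 0.5 × 10⁻ᴺ° = 72147.9/2 × 10⁻ᴺ m.
Need 0.5 × 72147.9 × 10⁻ᴺ ≤ 1.8 → 10⁻ᴺ ≤ 4.990e-05, so N ≥ 4.30.
N = 4 would give 3.61 m (too coarse); N = 5 gives 0.361 m ≤ 1.8 m.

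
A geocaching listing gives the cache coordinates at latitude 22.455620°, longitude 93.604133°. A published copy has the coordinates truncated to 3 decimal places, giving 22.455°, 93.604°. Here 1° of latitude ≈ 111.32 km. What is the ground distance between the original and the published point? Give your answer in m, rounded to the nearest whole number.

Δlat = 22.455620 − 22.455 = +0.000620°; Δlon = 93.604133 − 93.604 = +0.000133°.
North–south shift: 0.000620 × 111320 = 69.0184 m.
East–west at this latitude: 0.000133° × 111320 × cos 22.455° ≈ 0.000133 × 102880 = 13.683 m.
Distance: √(69.0184² + 13.683²) ≈ 70.3617 m.

70 m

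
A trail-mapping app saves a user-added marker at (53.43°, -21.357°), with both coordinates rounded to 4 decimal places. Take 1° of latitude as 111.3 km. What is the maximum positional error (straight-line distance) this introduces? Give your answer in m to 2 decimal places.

6.48 m

Rounding to 4 decimal places leaves each coordinate within ±5e-05° of the true value.
North–south component: 5e-05° × 111300 = 5.565 m.
E–W at 53.43°: 5e-05° × 111300 × cos 53.43° = 5e-05 × 111300 × 0.5958 ≈ 3.31565 m.
The two errors are perpendicular, so the maximum displacement is √(5.565² + 3.31565²) ≈ 6.47787 m.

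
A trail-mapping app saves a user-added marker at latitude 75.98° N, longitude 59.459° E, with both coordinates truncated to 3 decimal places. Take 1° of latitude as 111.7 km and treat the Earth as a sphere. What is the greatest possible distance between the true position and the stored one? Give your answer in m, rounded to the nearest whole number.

Truncating at 3 decimal places can drop up to a full unit in the last place, so each coordinate may be off by as much as 0.001°.
North–south component: 0.001° × 111700 = 111.7 m.
E–W at 75.98°: 0.001° × 111700 × cos 75.98° = 0.001 × 111700 × 0.2423 ≈ 27.0605 m.
The two errors are perpendicular, so the maximum displacement is √(111.7² + 27.0605²) ≈ 114.931 m.

115 m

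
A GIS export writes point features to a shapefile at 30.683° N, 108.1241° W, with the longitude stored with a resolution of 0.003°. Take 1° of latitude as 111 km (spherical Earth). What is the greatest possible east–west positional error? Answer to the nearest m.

With a 0.003° grid the true value lies within half a step, ±0.003°/2 = ±0.0015°, of the stored one.
At latitude 30.683° a degree of longitude spans 111000 m × cos 30.683° = 111000 × 0.8600 ≈ 95460.4 m.
So at most 0.0015° × 95460.4 ≈ 143.191 m east–west.

143 m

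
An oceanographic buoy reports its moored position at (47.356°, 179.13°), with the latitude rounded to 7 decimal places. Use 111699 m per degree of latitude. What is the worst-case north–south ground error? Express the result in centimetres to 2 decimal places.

0.56 centimetres

Rounding to 7 decimal places leaves the latitude within ±5e-08° of the true value.
So the N–S error is at most 5e-08 × 111699 = 0.00558495 m.
That is 0.00558495 m = 0.55849 cm.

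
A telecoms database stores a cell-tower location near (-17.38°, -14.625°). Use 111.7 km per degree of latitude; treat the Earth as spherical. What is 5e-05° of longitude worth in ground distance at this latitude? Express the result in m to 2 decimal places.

At 17.38° a degree of longitude is 111700 × cos 17.38° ≈ 106600 m, so 5e-05° corresponds to 5.33001 m.

5.33 m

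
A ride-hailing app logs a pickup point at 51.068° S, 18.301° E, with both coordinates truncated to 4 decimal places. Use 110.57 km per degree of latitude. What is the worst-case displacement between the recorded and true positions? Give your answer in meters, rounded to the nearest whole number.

Truncating at 4 decimal places can drop up to a full unit in the last place, so each coordinate may be off by as much as 0.0001°.
North–south component: 0.0001° × 110570 = 11.057 m.
East–west component at 51.068°: 0.0001° × 110570 × cos 51.068° ≈ 0.0001 × 69481.9 ≈ 6.94819 m.
Combining orthogonally: (11.057² + 6.94819²)^½ ≈ 13.0589 m.

13 meters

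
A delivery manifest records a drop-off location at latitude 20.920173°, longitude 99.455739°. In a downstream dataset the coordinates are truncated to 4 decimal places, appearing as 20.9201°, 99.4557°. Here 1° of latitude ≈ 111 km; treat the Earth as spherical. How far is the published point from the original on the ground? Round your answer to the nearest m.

Δlat = 20.920173 − 20.9201 = +0.000073°; Δlon = 99.455739 − 99.4557 = +0.000039°.
N–S: 0.000073° × 111000 m/° = 8.103 m.
E–W at 20.9201°: 0.000039° × 111000 × cos 20.9201° = 0.000039 × 111000 × 0.9341 ≈ 4.04363 m.
Distance: √(8.103² + 4.04363²) ≈ 9.05591 m.

9 m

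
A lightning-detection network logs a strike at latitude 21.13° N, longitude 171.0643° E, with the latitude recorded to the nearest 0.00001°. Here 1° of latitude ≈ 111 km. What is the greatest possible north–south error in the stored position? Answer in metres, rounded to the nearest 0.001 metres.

0.555 metres

Rounding to 5 decimal places leaves the latitude within ±5e-06° of the true value.
North–south distance: 5e-06° × 111000 m/° = 0.555 m.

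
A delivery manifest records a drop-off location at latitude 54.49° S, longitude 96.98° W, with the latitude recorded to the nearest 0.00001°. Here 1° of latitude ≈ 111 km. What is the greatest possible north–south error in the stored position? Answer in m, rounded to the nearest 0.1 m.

Rounding to 5 decimal places leaves the latitude within ±5e-06° of the true value.
North–south distance: 5e-06° × 111000 m/° = 0.555 m.

0.6 m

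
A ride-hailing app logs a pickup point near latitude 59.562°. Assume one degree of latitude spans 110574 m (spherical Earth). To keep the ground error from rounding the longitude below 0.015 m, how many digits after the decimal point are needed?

At 59.562° one degree of longitude covers 110574 × cos 59.562° ≈ 110574 × 0.5066 ≈ 56017.4 m.
N decimal places → at most half a unit in the last place, 0.5 × 10⁻ᴺ° = 56017.4/2 × 10⁻ᴺ m.
Need 0.5 × 56017.4 × 10⁻ᴺ ≤ 0.015 → 10⁻ᴺ ≤ 5.355e-07, so N ≥ 6.27.
So 7 decimal places suffice (0.0028 m); 6 would allow up to 0.028 m.

7 decimal places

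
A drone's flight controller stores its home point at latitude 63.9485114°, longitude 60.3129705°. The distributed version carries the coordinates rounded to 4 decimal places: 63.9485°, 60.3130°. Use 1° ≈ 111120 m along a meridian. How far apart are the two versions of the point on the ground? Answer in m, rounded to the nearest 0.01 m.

Δlat = 63.9485114 − 63.9485 = +0.0000114°; Δlon = 60.3129705 − 60.3130 = -0.0000295°.
North–south shift: 0.0000114 × 111120 = 1.26677 m.
E–W at 63.9485°: -0.0000295° × 111120 × cos 63.9485° = -0.0000295 × 111120 × 0.4392 ≈ -1.43965 m.
Hypotenuse of the two orthogonal shifts: √(1.26677² + 1.43965²) = 1.91762 m.

1.92 m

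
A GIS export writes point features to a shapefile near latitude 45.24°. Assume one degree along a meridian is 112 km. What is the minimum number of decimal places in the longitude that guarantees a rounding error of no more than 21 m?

4 decimal places

At 45.24° one degree of longitude covers 112000 × cos 45.24° ≈ 112000 × 0.7041 ≈ 78863.5 m.
Rounding to N decimal places gives at most 0.5 × 10⁻ᴺ degrees of error, i.e. 0.5 × 10⁻ᴺ × 78863.5 m.
Setting 39431.8 × 10⁻ᴺ ≤ 21 gives 10ᴺ ≥ 1878, i.e. N ≥ 3.27.
So 4 decimal places suffice (3.94 m); 3 would allow up to 39.4 m.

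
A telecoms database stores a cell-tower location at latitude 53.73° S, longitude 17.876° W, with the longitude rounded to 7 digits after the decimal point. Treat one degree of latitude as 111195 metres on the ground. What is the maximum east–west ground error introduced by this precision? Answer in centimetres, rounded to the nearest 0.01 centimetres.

Rounding to 7 decimal places leaves the longitude within ±5e-08° of the true value.
Parallels shrink by cos φ, so at 53.73° a degree of longitude is 111195 × 0.5916 ≈ 65782 m.
Maximum E–W displacement: 5e-08 × 65782 = 0.0032891 m.
That is 0.0032891 m = 0.32891 cm.

0.33 centimetres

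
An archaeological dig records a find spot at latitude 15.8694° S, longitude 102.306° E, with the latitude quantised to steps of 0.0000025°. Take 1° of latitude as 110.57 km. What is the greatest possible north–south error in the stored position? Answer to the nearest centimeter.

With a 0.0000025° grid the true value lies within half a step, ±0.0000025°/2 = ±1.25e-06°, of the stored one.
So the N–S error is at most 1.25e-06 × 110570 = 0.138212 m.
That is 0.138212 m = 13.821 cm.

14 centimeters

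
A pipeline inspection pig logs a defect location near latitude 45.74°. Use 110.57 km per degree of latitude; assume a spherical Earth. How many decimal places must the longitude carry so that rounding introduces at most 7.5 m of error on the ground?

At 45.74° one degree of longitude covers 110570 × cos 45.74° ≈ 110570 × 0.6979 ≈ 77168.5 m.
Rounding to N decimal places gives at most 0.5 × 10⁻ᴺ degrees of error, i.e. 0.5 × 10⁻ᴺ × 77168.5 m.
Need 0.5 × 77168.5 × 10⁻ᴺ ≤ 7.5 → 10⁻ᴺ ≤ 1.944e-04, so N ≥ 3.71.
At 3 places the error can reach 38.6 m, but 4 places keeps it to 3.86 m.

4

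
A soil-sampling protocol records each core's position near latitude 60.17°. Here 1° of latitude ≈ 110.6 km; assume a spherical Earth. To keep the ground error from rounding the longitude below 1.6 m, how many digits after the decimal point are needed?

5

At 60.17° one degree of longitude covers 110600 × cos 60.17° ≈ 110600 × 0.4974 ≈ 55015.6 m.
With N decimal places the half-ulp bound is 0.5·10⁻ᴺ°, or 0.5·10⁻ᴺ × 55015.6 m on the ground.
Setting 27507.8 × 10⁻ᴺ ≤ 1.6 gives 10ᴺ ≥ 1.719e+04, i.e. N ≥ 4.24.
So 5 decimal places suffice (0.275 m); 4 would allow up to 2.75 m.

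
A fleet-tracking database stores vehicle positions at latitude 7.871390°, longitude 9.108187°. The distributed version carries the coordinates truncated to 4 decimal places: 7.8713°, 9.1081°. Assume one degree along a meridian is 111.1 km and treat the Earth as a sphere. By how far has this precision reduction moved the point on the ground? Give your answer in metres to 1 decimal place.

13.8 metres

The latitude changed by +0.000090° and the longitude by +0.000087°.
N–S: 0.000090° × 111100 m/° = 9.999 m.
E–W at 7.8713°: 0.000087° × 111100 × cos 7.8713° = 0.000087 × 111100 × 0.9906 ≈ 9.57463 m.
Hypotenuse of the two orthogonal shifts: √(9.999² + 9.57463²) = 13.8439 m.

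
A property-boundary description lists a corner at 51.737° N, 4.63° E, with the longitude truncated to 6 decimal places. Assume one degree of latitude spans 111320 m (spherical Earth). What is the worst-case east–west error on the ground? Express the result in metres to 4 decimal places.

0.0689 metres

Truncating at 6 decimal places can drop up to a full unit in the last place, so the longitude may be off by as much as 1e-06°.
Parallels shrink by cos φ, so at 51.737° a degree of longitude is 111320 × 0.6193 ≈ 68937.4 m.
So at most 1e-06° × 68937.4 ≈ 0.0689374 m east–west.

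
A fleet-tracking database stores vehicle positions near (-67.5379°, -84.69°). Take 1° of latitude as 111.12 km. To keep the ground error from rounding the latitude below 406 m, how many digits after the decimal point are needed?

One degree of latitude covers 111120 m.
Rounding to N decimal places gives at most 0.5 × 10⁻ᴺ degrees of error, i.e. 0.5 × 10⁻ᴺ × 111120 m.
Need 0.5 × 111120 × 10⁻ᴺ ≤ 406 → 10⁻ᴺ ≤ 7.307e-03, so N ≥ 2.14.
At 2 places the error can reach 556 m, but 3 places keeps it to 55.6 m.

3 decimal places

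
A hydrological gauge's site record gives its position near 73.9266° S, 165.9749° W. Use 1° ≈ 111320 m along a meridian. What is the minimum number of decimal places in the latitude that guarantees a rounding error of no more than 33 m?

4 decimal places

One degree of latitude covers 111320 m.
N decimal places → at most half a unit in the last place, 0.5 × 10⁻ᴺ° = 111320/2 × 10⁻ᴺ m.
Need 0.5 × 111320 × 10⁻ᴺ ≤ 33 → 10⁻ᴺ ≤ 5.929e-04, so N ≥ 3.23.
So 4 decimal places suffice (5.57 m); 3 would allow up to 55.7 m.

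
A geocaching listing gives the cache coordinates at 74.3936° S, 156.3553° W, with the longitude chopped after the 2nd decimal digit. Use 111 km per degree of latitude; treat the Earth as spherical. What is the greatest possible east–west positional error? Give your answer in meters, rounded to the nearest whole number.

299 meters

Truncating at 2 decimal places can drop up to a full unit in the last place, so the longitude may be off by as much as 0.01°.
One degree of longitude at 74.3936° is 111000 × cos 74.3936° ≈ 111000 × 0.2690 = 29862 m.
So at most 0.01° × 29862 ≈ 298.62 m east–west.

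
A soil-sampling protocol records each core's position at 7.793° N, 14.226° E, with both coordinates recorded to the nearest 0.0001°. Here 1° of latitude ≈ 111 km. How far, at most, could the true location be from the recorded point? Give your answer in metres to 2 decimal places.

Rounding to 4 decimal places leaves each coordinate within ±5e-05° of the true value.
Latitude error → 5e-05 × 111000 = 5.55 m along the meridian.
Longitude error → 5e-05 × 111000 × cos 7.793° = 5e-05 × 111000 × 0.9908 ≈ 5.49874 m.
Combining orthogonally: (5.55² + 5.49874²)^½ ≈ 7.81272 m.

7.81 metres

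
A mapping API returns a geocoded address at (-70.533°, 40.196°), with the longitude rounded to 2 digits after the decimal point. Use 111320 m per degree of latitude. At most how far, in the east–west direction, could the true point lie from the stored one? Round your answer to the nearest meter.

Rounding to 2 decimal places leaves the longitude within ±0.005° of the true value.
Parallels shrink by cos φ, so at 70.533° a degree of longitude is 111320 × 0.3333 ≈ 37098.9 m.
East–west error: 0.005° × 37098.9 m/° ≈ 185.495 m.

185 meters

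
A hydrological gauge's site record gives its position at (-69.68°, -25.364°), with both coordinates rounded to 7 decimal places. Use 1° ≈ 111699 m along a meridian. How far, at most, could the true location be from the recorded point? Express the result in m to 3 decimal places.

0.006 m

Rounding to 7 decimal places leaves each coordinate within ±5e-08° of the true value.
North–south component: 5e-08° × 111699 = 0.00558495 m.
E–W at 69.68°: 5e-08° × 111699 × cos 69.68° = 5e-08 × 111699 × 0.3473 ≈ 0.00193945 m.
Worst case both components are at the extreme and orthogonal: √(0.00558495² + 0.00193945²) ≈ 0.00591212 m.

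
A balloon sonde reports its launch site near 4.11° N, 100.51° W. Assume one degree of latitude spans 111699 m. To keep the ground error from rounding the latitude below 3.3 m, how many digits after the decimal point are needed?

5

One degree of latitude covers 111699 m.
With N decimal places the half-ulp bound is 0.5·10⁻ᴺ°, or 0.5·10⁻ᴺ × 111699 m on the ground.
Need 0.5 × 111699 × 10⁻ᴺ ≤ 3.3 → 10⁻ᴺ ≤ 5.909e-05, so N ≥ 4.23.
So 5 decimal places suffice (0.558 m); 4 would allow up to 5.58 m.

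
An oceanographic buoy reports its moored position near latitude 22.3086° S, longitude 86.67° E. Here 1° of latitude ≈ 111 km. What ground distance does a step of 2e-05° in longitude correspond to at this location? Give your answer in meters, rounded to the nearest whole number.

One degree of longitude here spans 111000 × cos 22.3086° = 111000 × 0.9252 ≈ 102692 m; 2e-05° of that is 2.05384 m.

2 meters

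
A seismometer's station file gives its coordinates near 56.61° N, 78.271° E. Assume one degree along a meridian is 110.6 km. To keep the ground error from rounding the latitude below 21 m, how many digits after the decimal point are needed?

4 decimal places

One degree of latitude covers 110600 m.
With N decimal places the half-ulp bound is 0.5·10⁻ᴺ°, or 0.5·10⁻ᴺ × 110600 m on the ground.
Need 0.5 × 110600 × 10⁻ᴺ ≤ 21 → 10⁻ᴺ ≤ 3.797e-04, so N ≥ 3.42.
At 3 places the error can reach 55.3 m, but 4 places keeps it to 5.53 m.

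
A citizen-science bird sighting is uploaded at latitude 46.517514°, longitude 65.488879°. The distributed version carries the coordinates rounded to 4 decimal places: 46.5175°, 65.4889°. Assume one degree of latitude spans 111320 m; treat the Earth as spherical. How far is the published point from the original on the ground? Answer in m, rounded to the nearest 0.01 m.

2.24 m

Δlat = 46.517514 − 46.5175 = +0.000014°; Δlon = 65.488879 − 65.4889 = -0.000021°.
North–south shift: 0.000014 × 111320 = 1.55848 m.
East–west at this latitude: -0.000021° × 111320 × cos 46.5175° ≈ -0.000021 × 76603 = -1.60866 m.
Distance: √(1.55848² + 1.60866²) ≈ 2.23979 m.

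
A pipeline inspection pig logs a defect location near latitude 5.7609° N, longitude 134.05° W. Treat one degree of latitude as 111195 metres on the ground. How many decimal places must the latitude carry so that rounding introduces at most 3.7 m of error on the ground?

One degree of latitude covers 111195 m.
N decimal places → at most half a unit in the last place, 0.5 × 10⁻ᴺ° = 111195/2 × 10⁻ᴺ m.
Setting 55597.5 × 10⁻ᴺ ≤ 3.7 gives 10ᴺ ≥ 1.503e+04, i.e. N ≥ 4.18.
So 5 decimal places suffice (0.556 m); 4 would allow up to 5.56 m.

5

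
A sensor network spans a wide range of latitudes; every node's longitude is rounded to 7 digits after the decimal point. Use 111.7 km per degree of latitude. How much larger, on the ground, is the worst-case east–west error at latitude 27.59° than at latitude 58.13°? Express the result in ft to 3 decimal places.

Rounding to 7 decimal places leaves the longitude within ±5e-08° of the true value.
At 27.59°: 5e-08° × 111700 × cos 27.59° = 5e-08 × 111700 × 0.8863 ≈ 0.0049499 m.
At 58.13°: 5e-08° × 111700 × cos 58.13° = 5e-08 × 111700 × 0.5280 ≈ 0.0029488 m.
So the lower-latitude error exceeds the higher by 0.0049499 − 0.0029488 = 0.0020011 m.
In feet: 0.00200105 m ÷ 0.3048 ≈ 0.0065651 ft.

0.007 ft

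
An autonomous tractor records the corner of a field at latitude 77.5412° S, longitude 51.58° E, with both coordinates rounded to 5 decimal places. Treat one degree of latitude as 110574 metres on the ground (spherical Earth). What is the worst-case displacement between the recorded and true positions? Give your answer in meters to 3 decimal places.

Rounding to 5 decimal places leaves each coordinate within ±5e-06° of the true value.
North–south component: 5e-06° × 110574 = 0.55287 m.
E–W at 77.5412°: 5e-06° × 110574 × cos 77.5412° = 5e-06 × 110574 × 0.2157 ≈ 0.119275 m.
Combining orthogonally: (0.55287² + 0.119275²)^½ ≈ 0.56559 m.

0.566 meters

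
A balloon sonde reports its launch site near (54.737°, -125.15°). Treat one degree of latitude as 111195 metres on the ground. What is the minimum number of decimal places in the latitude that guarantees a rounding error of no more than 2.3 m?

One degree of latitude covers 111195 m.
With N decimal places the half-ulp bound is 0.5·10⁻ᴺ°, or 0.5·10⁻ᴺ × 111195 m on the ground.
Setting 55597.5 × 10⁻ᴺ ≤ 2.3 gives 10ᴺ ≥ 2.417e+04, i.e. N ≥ 4.38.
At 4 places the error can reach 5.56 m, but 5 places keeps it to 0.556 m.

5 decimal places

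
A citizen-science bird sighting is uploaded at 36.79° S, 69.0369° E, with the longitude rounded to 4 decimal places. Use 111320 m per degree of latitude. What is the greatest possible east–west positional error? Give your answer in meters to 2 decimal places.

4.46 meters

Rounding to 4 decimal places leaves the longitude within ±5e-05° of the true value.
At latitude 36.79° a degree of longitude spans 111320 m × cos 36.79° = 111320 × 0.8008 ≈ 89149.1 m.
Maximum E–W displacement: 5e-05 × 89149.1 = 4.45745 m.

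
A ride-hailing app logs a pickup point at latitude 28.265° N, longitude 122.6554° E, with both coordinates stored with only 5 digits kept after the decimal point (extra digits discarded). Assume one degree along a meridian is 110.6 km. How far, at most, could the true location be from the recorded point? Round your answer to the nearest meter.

Truncating at 5 decimal places can drop up to a full unit in the last place, so each coordinate may be off by as much as 1e-05°.
North–south component: 1e-05° × 110600 = 1.106 m.
East–west component at 28.265°: 1e-05° × 110600 × cos 28.265° ≈ 1e-05 × 97412.8 ≈ 0.974128 m.
The two errors are perpendicular, so the maximum displacement is √(1.106² + 0.974128²) ≈ 1.47383 m.

1 meters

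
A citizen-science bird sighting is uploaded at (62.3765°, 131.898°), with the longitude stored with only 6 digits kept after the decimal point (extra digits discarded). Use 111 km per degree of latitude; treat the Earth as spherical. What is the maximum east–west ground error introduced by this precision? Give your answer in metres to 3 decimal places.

0.051 metres

Truncating at 6 decimal places can drop up to a full unit in the last place, so the longitude may be off by as much as 1e-06°.
At latitude 62.3765° a degree of longitude spans 111000 m × cos 62.3765° = 111000 × 0.4637 ≈ 51466.2 m.
East–west error: 1e-06° × 51466.2 m/° ≈ 0.0514662 m.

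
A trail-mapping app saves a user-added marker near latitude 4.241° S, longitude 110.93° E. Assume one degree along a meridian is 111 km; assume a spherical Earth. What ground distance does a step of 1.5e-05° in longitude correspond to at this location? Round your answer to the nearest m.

2 m

1.5e-05° of longitude at 4.241° is 1.5e-05 × 111000 × cos 4.241° ≈ 1.5e-05 × 110696 = 1.66044 m.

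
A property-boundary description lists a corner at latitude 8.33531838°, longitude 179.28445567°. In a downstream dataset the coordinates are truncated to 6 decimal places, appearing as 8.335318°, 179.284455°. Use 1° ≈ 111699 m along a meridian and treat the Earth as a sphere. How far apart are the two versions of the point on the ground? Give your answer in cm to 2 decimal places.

8.54 cm

The latitude changed by +0.00000038° and the longitude by +0.00000067°.
North–south shift: 0.00000038 × 111699 = 0.0424456 m.
E–W at 8.33532°: 0.00000067° × 111699 × cos 8.33532° = 0.00000067 × 111699 × 0.9894 ≈ 0.0740478 m.
Combined displacement = (0.0424456² + 0.0740478²)^½ ≈ 0.0853505 m.
That is 0.0853505 m = 8.535 cm.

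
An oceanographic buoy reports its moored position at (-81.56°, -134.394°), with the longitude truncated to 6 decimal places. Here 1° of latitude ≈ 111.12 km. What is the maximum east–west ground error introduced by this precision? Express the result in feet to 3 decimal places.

Truncating at 6 decimal places can drop up to a full unit in the last place, so the longitude may be off by as much as 1e-06°.
Parallels shrink by cos φ, so at 81.56° a degree of longitude is 111120 × 0.1468 ≈ 16309.5 m.
East–west error: 1e-06° × 16309.5 m/° ≈ 0.0163095 m.
In feet: 0.0163095 m ÷ 0.3048 ≈ 0.053509 ft.

0.054 feet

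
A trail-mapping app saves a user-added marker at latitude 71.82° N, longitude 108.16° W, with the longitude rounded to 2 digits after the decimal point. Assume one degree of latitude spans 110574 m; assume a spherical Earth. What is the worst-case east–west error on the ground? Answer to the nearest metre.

Rounding to 2 decimal places leaves the longitude within ±0.005° of the true value.
One degree of longitude at 71.82° is 110574 × cos 71.82° ≈ 110574 × 0.3120 = 34499.5 m.
Maximum E–W displacement: 0.005 × 34499.5 = 172.497 m.

172 metres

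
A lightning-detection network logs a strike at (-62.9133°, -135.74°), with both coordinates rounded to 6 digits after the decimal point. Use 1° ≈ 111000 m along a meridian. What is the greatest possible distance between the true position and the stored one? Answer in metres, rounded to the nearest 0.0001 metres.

0.0610 metres

Rounding to 6 decimal places leaves each coordinate within ±5e-07° of the true value.
N–S: 5e-07° × 111000 m/° = 0.0555 m.
Longitude error → 5e-07 × 111000 × cos 62.9133° = 5e-07 × 111000 × 0.4553 ≈ 0.0252713 m.
Combining orthogonally: (0.0555² + 0.0252713²)^½ ≈ 0.0609827 m.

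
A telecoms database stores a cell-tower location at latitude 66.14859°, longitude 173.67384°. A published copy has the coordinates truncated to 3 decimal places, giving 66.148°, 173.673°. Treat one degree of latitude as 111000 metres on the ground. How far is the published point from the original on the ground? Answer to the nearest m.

The latitude changed by +0.00059° and the longitude by +0.00084°.
North–south shift: 0.00059 × 111000 = 65.49 m.
East–west at this latitude: 0.00084° × 111000 × cos 66.148° ≈ 0.00084 × 44885.7 = 37.704 m.
Combined displacement = (65.49² + 37.704²)^½ ≈ 75.568 m.

76 m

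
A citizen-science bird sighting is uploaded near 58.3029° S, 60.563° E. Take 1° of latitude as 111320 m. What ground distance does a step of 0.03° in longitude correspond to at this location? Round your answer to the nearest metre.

At 58.3029° a degree of longitude is 111320 × cos 58.3029° ≈ 58490.7 m, so 0.03° corresponds to 1754.72 m.

1755 metres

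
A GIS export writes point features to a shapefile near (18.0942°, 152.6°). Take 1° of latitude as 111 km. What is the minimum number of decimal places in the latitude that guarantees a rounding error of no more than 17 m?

4 decimal places

One degree of latitude covers 111000 m.
With N decimal places the half-ulp bound is 0.5·10⁻ᴺ°, or 0.5·10⁻ᴺ × 111000 m on the ground.
Need 0.5 × 111000 × 10⁻ᴺ ≤ 17 → 10⁻ᴺ ≤ 3.063e-04, so N ≥ 3.51.
N = 3 would give 55.5 m (too coarse); N = 4 gives 5.55 m ≤ 17 m.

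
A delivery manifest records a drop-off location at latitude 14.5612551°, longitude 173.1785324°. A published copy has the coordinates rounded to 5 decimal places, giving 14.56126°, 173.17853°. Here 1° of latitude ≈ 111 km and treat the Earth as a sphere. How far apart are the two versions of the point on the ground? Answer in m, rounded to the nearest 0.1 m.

0.6 m

The latitude changed by -0.0000049° and the longitude by +0.0000024°.
North–south shift: -0.0000049 × 111000 = -0.5439 m.
E–W at 14.5613°: 0.0000024° × 111000 × cos 14.5613° = 0.0000024 × 111000 × 0.9679 ≈ 0.257843 m.
Hypotenuse of the two orthogonal shifts: √(0.5439² + 0.257843²) = 0.601922 m.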